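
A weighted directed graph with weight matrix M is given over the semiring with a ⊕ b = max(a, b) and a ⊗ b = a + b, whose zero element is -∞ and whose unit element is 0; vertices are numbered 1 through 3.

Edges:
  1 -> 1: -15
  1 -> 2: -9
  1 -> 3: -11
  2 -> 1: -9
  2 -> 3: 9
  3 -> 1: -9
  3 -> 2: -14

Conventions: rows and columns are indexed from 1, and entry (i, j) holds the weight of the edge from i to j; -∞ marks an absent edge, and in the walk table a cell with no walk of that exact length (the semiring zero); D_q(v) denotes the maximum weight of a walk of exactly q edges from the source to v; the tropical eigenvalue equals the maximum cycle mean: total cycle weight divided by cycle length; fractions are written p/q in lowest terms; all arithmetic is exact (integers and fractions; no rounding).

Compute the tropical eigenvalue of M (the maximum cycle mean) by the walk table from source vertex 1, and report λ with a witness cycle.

q=0: [0, -∞, -∞]
q=1: [-15, -9, -11]
q=2: [-18, -24, 0]
q=3: [-9, -14, -15]
Optimal cycle mean attained by: cycle 2->3->2, total 9 + (-14), length 2.
Answer: λ = -5/2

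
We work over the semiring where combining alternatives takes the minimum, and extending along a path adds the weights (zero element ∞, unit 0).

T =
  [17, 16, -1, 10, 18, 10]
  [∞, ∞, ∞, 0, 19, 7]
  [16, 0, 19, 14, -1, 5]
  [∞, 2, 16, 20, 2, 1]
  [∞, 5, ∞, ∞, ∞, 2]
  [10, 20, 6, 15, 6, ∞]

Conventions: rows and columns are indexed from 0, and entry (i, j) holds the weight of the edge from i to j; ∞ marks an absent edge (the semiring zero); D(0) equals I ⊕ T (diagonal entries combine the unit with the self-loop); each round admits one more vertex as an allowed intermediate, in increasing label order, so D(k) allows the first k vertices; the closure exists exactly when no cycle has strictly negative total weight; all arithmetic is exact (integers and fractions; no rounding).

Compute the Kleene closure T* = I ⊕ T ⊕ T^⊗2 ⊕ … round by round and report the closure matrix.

D(0):
  [0, 16, -1, 10, 18, 10]
  [∞, 0, ∞, 0, 19, 7]
  [16, 0, 0, 14, -1, 5]
  [∞, 2, 16, 0, 2, 1]
  [∞, 5, ∞, ∞, 0, 2]
  [10, 20, 6, 15, 6, 0]
D(1):
  [0, 16, -1, 10, 18, 10]
  [∞, 0, ∞, 0, 19, 7]
  [16, 0, 0, 14, -1, 5]
  [∞, 2, 16, 0, 2, 1]
  [∞, 5, ∞, ∞, 0, 2]
  [10, 20, 6, 15, 6, 0]
D(2):
  [0, 16, -1, 10, 18, 10]
  [∞, 0, ∞, 0, 19, 7]
  [16, 0, 0, 0, -1, 5]
  [∞, 2, 16, 0, 2, 1]
  [∞, 5, ∞, 5, 0, 2]
  [10, 20, 6, 15, 6, 0]
D(3):
  [0, -1, -1, -1, -2, 4]
  [∞, 0, ∞, 0, 19, 7]
  [16, 0, 0, 0, -1, 5]
  [32, 2, 16, 0, 2, 1]
  [∞, 5, ∞, 5, 0, 2]
  [10, 6, 6, 6, 5, 0]
D(4):
  [0, -1, -1, -1, -2, 0]
  [32, 0, 16, 0, 2, 1]
  [16, 0, 0, 0, -1, 1]
  [32, 2, 16, 0, 2, 1]
  [37, 5, 21, 5, 0, 2]
  [10, 6, 6, 6, 5, 0]
D(5):
  [0, -1, -1, -1, -2, 0]
  [32, 0, 16, 0, 2, 1]
  [16, 0, 0, 0, -1, 1]
  [32, 2, 16, 0, 2, 1]
  [37, 5, 21, 5, 0, 2]
  [10, 6, 6, 6, 5, 0]
D(6):
  [0, -1, -1, -1, -2, 0]
  [11, 0, 7, 0, 2, 1]
  [11, 0, 0, 0, -1, 1]
  [11, 2, 7, 0, 2, 1]
  [12, 5, 8, 5, 0, 2]
  [10, 6, 6, 6, 5, 0]
Answer: T* = [[0, -1, -1, -1, -2, 0], [11, 0, 7, 0, 2, 1], [11, 0, 0, 0, -1, 1], [11, 2, 7, 0, 2, 1], [12, 5, 8, 5, 0, 2], [10, 6, 6, 6, 5, 0]]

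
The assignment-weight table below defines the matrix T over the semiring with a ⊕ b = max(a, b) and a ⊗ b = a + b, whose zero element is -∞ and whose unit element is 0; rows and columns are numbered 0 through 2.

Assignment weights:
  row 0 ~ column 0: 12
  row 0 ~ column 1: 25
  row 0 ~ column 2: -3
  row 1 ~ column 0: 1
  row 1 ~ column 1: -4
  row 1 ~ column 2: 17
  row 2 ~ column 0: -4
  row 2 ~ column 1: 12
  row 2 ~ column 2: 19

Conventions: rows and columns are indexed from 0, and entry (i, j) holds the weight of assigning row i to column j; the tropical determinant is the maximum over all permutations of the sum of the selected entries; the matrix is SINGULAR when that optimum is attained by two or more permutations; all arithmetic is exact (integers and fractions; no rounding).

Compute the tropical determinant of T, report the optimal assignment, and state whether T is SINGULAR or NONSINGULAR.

σ = (0, 1, 2): 12 + (-4) + 19 = 27
σ = (0, 2, 1): 12 + 17 + 12 = 41
σ = (1, 0, 2): 25 + 1 + 19 = 45
σ = (1, 2, 0): 25 + 17 + (-4) = 38
σ = (2, 0, 1): (-3) + 1 + 12 = 10
σ = (2, 1, 0): (-3) + (-4) + (-4) = -11
Optimal value attained by: σ = (1, 0, 2).
Answer: det⊕(T) = 45; verdict: NONSINGULAR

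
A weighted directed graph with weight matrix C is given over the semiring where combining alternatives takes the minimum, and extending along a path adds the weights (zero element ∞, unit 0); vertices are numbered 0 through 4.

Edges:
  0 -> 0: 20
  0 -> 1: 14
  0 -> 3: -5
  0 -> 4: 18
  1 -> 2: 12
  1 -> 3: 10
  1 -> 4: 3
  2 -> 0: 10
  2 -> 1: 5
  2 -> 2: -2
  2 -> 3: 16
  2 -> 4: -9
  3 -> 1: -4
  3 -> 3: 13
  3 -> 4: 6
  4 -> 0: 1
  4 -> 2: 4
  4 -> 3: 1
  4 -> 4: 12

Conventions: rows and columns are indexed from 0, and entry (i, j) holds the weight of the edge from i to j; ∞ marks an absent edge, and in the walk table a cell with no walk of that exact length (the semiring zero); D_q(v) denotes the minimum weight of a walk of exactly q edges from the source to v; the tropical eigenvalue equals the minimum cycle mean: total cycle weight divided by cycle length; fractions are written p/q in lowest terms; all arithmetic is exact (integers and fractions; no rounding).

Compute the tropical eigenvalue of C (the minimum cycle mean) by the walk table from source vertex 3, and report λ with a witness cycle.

q=0: [∞, ∞, ∞, 0, ∞]
q=1: [∞, -4, ∞, 13, 6]
q=2: [7, 9, 8, 6, -1]
q=3: [0, 2, 3, 0, -1]
q=4: [0, -4, 1, -5, -6]
q=5: [-5, -9, -2, -5, -8]
Optimal cycle mean attained by: cycle 2->4->2, total (-9) + 4, length 2.
Answer: λ = -5/2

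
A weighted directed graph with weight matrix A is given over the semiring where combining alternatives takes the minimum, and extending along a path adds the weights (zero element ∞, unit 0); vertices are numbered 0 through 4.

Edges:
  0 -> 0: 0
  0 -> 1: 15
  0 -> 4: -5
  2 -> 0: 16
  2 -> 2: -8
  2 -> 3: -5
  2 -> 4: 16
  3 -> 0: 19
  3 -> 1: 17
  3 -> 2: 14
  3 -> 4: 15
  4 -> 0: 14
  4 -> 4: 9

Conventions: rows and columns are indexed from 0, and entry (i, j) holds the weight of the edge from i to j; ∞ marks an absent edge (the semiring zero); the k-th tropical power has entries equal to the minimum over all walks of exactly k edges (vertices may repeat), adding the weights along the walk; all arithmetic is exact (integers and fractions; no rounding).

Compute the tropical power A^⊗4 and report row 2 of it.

A^⊗2:
  [0, 15, ∞, ∞, -5]
  [∞, ∞, ∞, ∞, ∞]
  [8, 12, -16, -13, 8]
  [19, 34, 6, 9, 14]
  [14, 29, ∞, ∞, 9]
A^⊗3:
  [0, 15, ∞, ∞, -5]
  [∞, ∞, ∞, ∞, ∞]
  [0, 4, -24, -21, 0]
  [19, 26, -2, 1, 14]
  [14, 29, ∞, ∞, 9]
A^⊗4:
  [0, 15, ∞, ∞, -5]
  [∞, ∞, ∞, ∞, ∞]
  [-8, -4, -32, -29, -8]
  [14, 18, -10, -7, 14]
  [14, 29, ∞, ∞, 9]
Answer: row 2 of A^⊗4 = [-8, -4, -32, -29, -8]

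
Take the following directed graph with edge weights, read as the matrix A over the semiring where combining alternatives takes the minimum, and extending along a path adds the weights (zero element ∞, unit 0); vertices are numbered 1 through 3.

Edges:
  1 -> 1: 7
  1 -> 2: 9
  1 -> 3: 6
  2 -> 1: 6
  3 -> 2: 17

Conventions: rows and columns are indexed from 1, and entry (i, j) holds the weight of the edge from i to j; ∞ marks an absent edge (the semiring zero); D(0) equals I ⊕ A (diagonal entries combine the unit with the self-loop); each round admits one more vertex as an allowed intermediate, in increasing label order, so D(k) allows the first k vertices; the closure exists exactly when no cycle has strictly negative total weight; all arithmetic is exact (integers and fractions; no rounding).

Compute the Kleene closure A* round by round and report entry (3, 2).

D(0):
  [0, 9, 6]
  [6, 0, ∞]
  [∞, 17, 0]
D(1):
  [0, 9, 6]
  [6, 0, 12]
  [∞, 17, 0]
D(2):
  [0, 9, 6]
  [6, 0, 12]
  [23, 17, 0]
D(3):
  [0, 9, 6]
  [6, 0, 12]
  [23, 17, 0]
Answer: A*[3][2] = 17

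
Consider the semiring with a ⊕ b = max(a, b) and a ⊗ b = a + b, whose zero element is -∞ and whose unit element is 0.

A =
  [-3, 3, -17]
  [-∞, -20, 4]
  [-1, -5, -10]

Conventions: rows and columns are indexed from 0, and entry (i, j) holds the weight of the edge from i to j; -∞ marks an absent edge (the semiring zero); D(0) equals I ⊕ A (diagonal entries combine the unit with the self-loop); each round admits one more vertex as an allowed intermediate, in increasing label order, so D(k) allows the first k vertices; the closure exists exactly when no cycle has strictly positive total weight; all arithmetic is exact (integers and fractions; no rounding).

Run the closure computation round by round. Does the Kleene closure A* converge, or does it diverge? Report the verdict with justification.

D(0):
  [0, 3, -17]
  [-∞, 0, 4]
  [-1, -5, 0]
D(1):
  [0, 3, -17]
  [-∞, 0, 4]
  [-1, 2, 0]
Detection: at round 2, diagonal entry (2, 2) turns strictly positive.
Key observation: the cycle 2->0->1->2 has total weight (-1) + 3 + 4, which is strictly positive.
Answer: DIVERGES — positive cycle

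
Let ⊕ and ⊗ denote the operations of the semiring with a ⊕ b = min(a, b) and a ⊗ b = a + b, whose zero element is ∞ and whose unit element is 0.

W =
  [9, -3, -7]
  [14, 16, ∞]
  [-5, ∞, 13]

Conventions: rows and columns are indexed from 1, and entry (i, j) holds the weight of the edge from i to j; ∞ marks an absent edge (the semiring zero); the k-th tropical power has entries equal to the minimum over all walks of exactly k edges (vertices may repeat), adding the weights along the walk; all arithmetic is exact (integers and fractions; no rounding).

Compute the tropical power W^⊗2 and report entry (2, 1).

W^⊗2:
  [-12, 6, 2]
  [23, 11, 7]
  [4, -8, -12]
Key observation: the optimum is the walk 2->1->1, with weight 14 + 9 = 23.
Optimal value attained by: walk 2->1->1.
Answer: (W^⊗2)[2][1] = 23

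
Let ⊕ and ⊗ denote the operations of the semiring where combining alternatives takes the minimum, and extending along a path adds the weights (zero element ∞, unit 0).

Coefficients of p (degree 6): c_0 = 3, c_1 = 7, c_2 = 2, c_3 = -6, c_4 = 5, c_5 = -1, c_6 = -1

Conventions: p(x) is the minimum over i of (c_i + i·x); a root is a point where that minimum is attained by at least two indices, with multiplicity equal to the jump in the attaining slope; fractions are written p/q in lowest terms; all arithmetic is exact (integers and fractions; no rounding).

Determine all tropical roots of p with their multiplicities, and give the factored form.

hull edge (i=0, c=3) to (i=3, c=-6): slope -3, span 3
hull edge (i=3, c=-6) to (i=6, c=-1): slope 5/3, span 3
Factored form: p(x) = -1 ⊗ (x ⊕ (-5/3)) ⊗ (x ⊕ (-5/3)) ⊗ (x ⊕ (-5/3)) ⊗ (x ⊕ 3) ⊗ (x ⊕ 3) ⊗ (x ⊕ 3)
Answer: roots = -5/3 (mult 3), 3 (mult 3)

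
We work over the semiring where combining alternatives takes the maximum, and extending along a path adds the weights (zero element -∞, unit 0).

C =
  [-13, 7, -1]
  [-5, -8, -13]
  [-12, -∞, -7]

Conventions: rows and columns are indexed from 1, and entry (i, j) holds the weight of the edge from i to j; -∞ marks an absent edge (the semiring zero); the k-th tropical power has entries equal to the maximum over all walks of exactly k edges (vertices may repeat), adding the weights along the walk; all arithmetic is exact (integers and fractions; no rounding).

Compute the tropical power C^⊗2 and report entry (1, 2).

C^⊗2:
  [2, -1, -6]
  [-13, 2, -6]
  [-19, -5, -13]
Key observation: the optimum is the walk 1->2->2, with weight 7 + (-8) = -1.
Optimal value attained by: walk 1->2->2.
Answer: (C^⊗2)[1][2] = -1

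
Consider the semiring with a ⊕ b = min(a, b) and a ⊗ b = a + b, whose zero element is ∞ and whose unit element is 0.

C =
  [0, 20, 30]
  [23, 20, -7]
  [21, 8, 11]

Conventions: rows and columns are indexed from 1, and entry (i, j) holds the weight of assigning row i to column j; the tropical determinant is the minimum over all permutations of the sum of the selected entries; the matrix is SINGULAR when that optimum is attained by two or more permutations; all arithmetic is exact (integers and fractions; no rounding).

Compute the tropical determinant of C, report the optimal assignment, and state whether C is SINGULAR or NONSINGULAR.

σ = (1, 2, 3): 0 + 20 + 11 = 31
σ = (1, 3, 2): 0 + (-7) + 8 = 1
σ = (2, 1, 3): 20 + 23 + 11 = 54
σ = (2, 3, 1): 20 + (-7) + 21 = 34
σ = (3, 1, 2): 30 + 23 + 8 = 61
σ = (3, 2, 1): 30 + 20 + 21 = 71
Optimal value attained by: σ = (1, 3, 2).
Answer: det⊕(C) = 1; verdict: NONSINGULAR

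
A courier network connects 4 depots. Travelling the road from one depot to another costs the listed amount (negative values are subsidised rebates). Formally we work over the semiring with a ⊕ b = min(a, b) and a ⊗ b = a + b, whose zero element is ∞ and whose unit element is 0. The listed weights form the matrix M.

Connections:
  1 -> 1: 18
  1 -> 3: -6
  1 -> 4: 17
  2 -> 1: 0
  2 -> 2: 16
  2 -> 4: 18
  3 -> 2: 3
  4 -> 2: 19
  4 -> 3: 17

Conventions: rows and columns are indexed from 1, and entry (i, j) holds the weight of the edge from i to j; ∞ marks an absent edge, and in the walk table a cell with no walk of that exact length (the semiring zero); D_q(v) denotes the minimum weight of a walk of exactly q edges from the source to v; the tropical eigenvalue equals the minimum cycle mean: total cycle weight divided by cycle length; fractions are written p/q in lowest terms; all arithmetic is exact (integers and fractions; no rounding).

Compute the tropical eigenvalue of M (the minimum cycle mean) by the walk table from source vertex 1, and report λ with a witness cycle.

q=0: [0, ∞, ∞, ∞]
q=1: [18, ∞, -6, 17]
q=2: [36, -3, 12, 35]
q=3: [-3, 13, 30, 15]
q=4: [13, 29, -9, 14]
Optimal cycle mean attained by: cycle 1->3->2->1, total (-6) + 3 + 0, length 3.
Answer: λ = -1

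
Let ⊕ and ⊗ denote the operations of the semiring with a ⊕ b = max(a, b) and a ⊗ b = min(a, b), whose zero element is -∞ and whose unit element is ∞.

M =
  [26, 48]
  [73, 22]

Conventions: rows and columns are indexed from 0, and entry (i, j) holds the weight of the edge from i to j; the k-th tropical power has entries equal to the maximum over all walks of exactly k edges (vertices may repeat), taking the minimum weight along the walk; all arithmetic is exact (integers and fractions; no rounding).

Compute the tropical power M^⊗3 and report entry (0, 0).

M^⊗2:
  [48, 26]
  [26, 48]
M^⊗3:
  [26, 48]
  [48, 26]
Key observation: the optimum is the walk 0->0->1->0, with weight 26 min 48 min 73 = 26.
Optimal value attained by: walk 0->0->1->0.
Answer: (M^⊗3)[0][0] = 26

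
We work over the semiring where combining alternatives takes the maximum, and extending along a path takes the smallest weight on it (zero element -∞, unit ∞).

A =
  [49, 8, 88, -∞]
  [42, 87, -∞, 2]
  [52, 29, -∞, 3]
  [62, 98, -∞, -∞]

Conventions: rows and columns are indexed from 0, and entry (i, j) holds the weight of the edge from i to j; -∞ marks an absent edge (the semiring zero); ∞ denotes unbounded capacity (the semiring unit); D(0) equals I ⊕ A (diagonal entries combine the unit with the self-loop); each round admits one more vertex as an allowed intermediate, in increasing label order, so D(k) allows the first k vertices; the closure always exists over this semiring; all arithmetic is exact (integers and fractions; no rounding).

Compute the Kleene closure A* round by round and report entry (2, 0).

D(0):
  [∞, 8, 88, -∞]
  [42, ∞, -∞, 2]
  [52, 29, ∞, 3]
  [62, 98, -∞, ∞]
D(1):
  [∞, 8, 88, -∞]
  [42, ∞, 42, 2]
  [52, 29, ∞, 3]
  [62, 98, 62, ∞]
D(2):
  [∞, 8, 88, 2]
  [42, ∞, 42, 2]
  [52, 29, ∞, 3]
  [62, 98, 62, ∞]
D(3):
  [∞, 29, 88, 3]
  [42, ∞, 42, 3]
  [52, 29, ∞, 3]
  [62, 98, 62, ∞]
D(4):
  [∞, 29, 88, 3]
  [42, ∞, 42, 3]
  [52, 29, ∞, 3]
  [62, 98, 62, ∞]
Answer: A*[2][0] = 52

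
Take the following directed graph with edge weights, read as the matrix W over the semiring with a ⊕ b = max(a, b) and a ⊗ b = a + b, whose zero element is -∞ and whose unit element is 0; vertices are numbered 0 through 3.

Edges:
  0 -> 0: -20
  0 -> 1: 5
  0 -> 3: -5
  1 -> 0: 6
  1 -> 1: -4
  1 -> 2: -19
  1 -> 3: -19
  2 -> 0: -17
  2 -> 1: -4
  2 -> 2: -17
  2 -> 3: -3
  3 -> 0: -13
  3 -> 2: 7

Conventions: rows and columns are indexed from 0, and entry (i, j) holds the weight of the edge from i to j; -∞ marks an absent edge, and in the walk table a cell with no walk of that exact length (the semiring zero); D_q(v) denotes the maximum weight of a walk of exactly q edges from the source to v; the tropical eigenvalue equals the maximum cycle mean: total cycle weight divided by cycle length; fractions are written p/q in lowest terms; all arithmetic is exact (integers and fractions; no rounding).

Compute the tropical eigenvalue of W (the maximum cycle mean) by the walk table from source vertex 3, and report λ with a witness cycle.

q=0: [-∞, -∞, -∞, 0]
q=1: [-13, -∞, 7, -∞]
q=2: [-10, 3, -10, 4]
q=3: [9, -1, 11, -13]
q=4: [5, 14, -6, 8]
Optimal cycle mean attained by: cycle 0->1->0, total 5 + 6, length 2.
Answer: λ = 11/2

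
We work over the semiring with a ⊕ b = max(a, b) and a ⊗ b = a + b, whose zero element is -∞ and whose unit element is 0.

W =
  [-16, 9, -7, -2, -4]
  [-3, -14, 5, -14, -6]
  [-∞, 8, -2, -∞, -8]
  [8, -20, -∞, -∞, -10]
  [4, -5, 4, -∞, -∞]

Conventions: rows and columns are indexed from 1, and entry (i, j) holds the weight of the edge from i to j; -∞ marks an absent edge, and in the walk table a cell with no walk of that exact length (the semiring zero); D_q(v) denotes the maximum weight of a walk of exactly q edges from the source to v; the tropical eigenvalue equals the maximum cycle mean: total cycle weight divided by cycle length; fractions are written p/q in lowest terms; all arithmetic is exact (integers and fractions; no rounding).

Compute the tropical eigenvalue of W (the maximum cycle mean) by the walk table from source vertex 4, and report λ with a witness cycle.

q=0: [-∞, -∞, -∞, 0, -∞]
q=1: [8, -20, -∞, -∞, -10]
q=2: [-6, 17, 1, 6, 4]
q=3: [14, 9, 22, 3, 11]
q=4: [15, 30, 20, 12, 14]
q=5: [27, 28, 35, 16, 24]
Optimal cycle mean attained by: cycle 2->3->2, total 5 + 8, length 2.
Answer: λ = 13/2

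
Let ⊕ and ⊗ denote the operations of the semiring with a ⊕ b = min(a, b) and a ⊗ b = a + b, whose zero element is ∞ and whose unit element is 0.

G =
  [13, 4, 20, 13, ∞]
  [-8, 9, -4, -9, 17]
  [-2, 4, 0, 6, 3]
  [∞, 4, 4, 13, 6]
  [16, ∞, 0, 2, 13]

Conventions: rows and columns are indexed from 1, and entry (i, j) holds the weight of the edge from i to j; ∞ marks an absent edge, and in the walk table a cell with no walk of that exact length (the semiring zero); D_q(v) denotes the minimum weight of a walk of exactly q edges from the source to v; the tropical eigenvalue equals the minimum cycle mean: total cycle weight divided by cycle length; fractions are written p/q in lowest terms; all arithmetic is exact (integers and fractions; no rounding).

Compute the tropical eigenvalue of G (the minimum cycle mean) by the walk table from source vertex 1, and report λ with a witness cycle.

q=0: [0, ∞, ∞, ∞, ∞]
q=1: [13, 4, 20, 13, ∞]
q=2: [-4, 13, 0, -5, 19]
q=3: [-2, -1, -1, 4, 1]
q=4: [-9, 2, -5, -10, 2]
q=5: [-7, -6, -6, -7, -4]
Optimal cycle mean attained by: cycle 2->4->2, total (-9) + 4, length 2.
Answer: λ = -5/2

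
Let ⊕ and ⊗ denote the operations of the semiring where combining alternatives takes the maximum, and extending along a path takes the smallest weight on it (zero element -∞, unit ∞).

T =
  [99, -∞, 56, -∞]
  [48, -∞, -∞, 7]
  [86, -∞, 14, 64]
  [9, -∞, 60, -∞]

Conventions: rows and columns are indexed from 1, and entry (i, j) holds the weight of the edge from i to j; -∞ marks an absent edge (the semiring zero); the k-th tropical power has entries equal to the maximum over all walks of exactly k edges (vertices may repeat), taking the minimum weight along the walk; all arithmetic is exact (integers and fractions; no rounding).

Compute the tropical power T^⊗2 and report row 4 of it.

T^⊗2:
  [99, -∞, 56, 56]
  [48, -∞, 48, -∞]
  [86, -∞, 60, 14]
  [60, -∞, 14, 60]
Answer: row 4 of T^⊗2 = [60, -∞, 14, 60]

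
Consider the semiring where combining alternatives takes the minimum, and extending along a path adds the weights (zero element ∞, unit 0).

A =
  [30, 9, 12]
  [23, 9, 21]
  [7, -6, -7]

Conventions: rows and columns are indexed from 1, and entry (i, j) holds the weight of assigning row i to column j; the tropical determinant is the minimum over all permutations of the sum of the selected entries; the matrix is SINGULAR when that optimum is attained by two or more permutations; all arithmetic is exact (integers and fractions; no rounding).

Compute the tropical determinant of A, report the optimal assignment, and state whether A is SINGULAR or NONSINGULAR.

σ = (1, 2, 3): 30 + 9 + (-7) = 32
σ = (1, 3, 2): 30 + 21 + (-6) = 45
σ = (2, 1, 3): 9 + 23 + (-7) = 25
σ = (2, 3, 1): 9 + 21 + 7 = 37
σ = (3, 1, 2): 12 + 23 + (-6) = 29
σ = (3, 2, 1): 12 + 9 + 7 = 28
Optimal value attained by: σ = (2, 1, 3).
Answer: det⊕(A) = 25; verdict: NONSINGULAR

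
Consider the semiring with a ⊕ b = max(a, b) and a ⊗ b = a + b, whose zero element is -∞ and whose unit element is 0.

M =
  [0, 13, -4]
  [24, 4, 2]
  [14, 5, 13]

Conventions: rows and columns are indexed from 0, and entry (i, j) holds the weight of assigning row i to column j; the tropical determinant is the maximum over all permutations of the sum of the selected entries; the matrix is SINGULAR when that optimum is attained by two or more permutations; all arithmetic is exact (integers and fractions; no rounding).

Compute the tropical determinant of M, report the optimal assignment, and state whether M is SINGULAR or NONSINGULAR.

σ = (0, 1, 2): 0 + 4 + 13 = 17
σ = (0, 2, 1): 0 + 2 + 5 = 7
σ = (1, 0, 2): 13 + 24 + 13 = 50
σ = (1, 2, 0): 13 + 2 + 14 = 29
σ = (2, 0, 1): (-4) + 24 + 5 = 25
σ = (2, 1, 0): (-4) + 4 + 14 = 14
Optimal value attained by: σ = (1, 0, 2).
Answer: det⊕(M) = 50; verdict: NONSINGULAR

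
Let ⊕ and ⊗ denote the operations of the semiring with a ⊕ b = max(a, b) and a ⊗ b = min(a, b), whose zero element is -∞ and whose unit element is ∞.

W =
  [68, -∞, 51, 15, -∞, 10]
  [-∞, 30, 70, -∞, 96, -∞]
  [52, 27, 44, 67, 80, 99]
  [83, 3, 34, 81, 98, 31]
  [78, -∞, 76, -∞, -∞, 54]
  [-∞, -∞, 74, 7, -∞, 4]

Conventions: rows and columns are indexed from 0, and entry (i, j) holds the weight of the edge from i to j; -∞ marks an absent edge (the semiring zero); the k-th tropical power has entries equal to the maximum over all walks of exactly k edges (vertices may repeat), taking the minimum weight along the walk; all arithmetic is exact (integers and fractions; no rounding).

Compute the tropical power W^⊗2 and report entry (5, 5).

W^⊗2:
  [68, 27, 51, 51, 51, 51]
  [78, 30, 76, 67, 70, 70]
  [78, 27, 76, 67, 67, 54]
  [81, 27, 76, 81, 81, 54]
  [68, 27, 54, 67, 76, 76]
  [52, 27, 44, 67, 74, 74]
Key observation: the optimum is the walk 5->2->5, with weight 74 min 99 = 74.
Optimal value attained by: walk 5->2->5.
Answer: (W^⊗2)[5][5] = 74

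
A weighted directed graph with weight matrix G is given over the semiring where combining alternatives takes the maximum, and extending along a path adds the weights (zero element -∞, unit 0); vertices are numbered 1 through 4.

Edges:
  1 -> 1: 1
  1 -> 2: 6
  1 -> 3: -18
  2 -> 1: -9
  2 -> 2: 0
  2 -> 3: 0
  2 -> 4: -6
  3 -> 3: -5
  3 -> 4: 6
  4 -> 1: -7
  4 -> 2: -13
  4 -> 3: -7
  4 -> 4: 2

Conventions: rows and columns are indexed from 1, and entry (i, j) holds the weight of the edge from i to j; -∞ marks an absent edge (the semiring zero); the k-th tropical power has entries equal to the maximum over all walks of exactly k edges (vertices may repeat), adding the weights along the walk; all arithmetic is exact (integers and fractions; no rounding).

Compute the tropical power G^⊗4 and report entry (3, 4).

G^⊗2:
  [2, 7, 6, 0]
  [-8, 0, 0, 6]
  [-1, -7, -1, 8]
  [-5, -1, -5, 4]
G^⊗3:
  [3, 8, 7, 12]
  [-1, 0, 0, 8]
  [1, 5, 1, 10]
  [-3, 1, -1, 6]
G^⊗4:
  [5, 9, 8, 14]
  [1, 5, 1, 10]
  [3, 7, 5, 12]
  [-1, 3, 1, 8]
Key observation: the optimum is the walk 3->4->4->4->4, with weight 6 + 2 + 2 + 2 = 12.
Optimal value attained by: walk 3->4->4->4->4.
Answer: (G^⊗4)[3][4] = 12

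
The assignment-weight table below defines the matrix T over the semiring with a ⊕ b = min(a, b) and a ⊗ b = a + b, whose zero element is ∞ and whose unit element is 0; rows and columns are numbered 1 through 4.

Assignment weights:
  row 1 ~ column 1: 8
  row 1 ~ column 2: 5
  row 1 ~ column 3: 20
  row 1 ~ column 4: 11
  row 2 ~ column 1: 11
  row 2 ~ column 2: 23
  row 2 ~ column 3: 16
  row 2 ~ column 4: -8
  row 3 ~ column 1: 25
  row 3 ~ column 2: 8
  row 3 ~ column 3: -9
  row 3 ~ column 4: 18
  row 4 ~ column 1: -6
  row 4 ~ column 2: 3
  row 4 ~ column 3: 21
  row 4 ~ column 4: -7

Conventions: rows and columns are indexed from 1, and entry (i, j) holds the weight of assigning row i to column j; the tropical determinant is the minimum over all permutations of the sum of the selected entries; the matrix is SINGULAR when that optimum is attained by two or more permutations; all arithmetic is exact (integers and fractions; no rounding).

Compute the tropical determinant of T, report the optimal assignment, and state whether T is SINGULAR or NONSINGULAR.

σ = (1, 2, 3, 4): 8 + 23 + (-9) + (-7) = 15
σ = (1, 2, 4, 3): 8 + 23 + 18 + 21 = 70
σ = (1, 3, 2, 4): 8 + 16 + 8 + (-7) = 25
σ = (1, 3, 4, 2): 8 + 16 + 18 + 3 = 45
σ = (1, 4, 2, 3): 8 + (-8) + 8 + 21 = 29
σ = (1, 4, 3, 2): 8 + (-8) + (-9) + 3 = -6
σ = (2, 1, 3, 4): 5 + 11 + (-9) + (-7) = 0
σ = (2, 1, 4, 3): 5 + 11 + 18 + 21 = 55
σ = (2, 3, 1, 4): 5 + 16 + 25 + (-7) = 39
σ = (2, 3, 4, 1): 5 + 16 + 18 + (-6) = 33
σ = (2, 4, 1, 3): 5 + (-8) + 25 + 21 = 43
σ = (2, 4, 3, 1): 5 + (-8) + (-9) + (-6) = -18
σ = (3, 1, 2, 4): 20 + 11 + 8 + (-7) = 32
σ = (3, 1, 4, 2): 20 + 11 + 18 + 3 = 52
σ = (3, 2, 1, 4): 20 + 23 + 25 + (-7) = 61
σ = (3, 2, 4, 1): 20 + 23 + 18 + (-6) = 55
σ = (3, 4, 1, 2): 20 + (-8) + 25 + 3 = 40
σ = (3, 4, 2, 1): 20 + (-8) + 8 + (-6) = 14
σ = (4, 1, 2, 3): 11 + 11 + 8 + 21 = 51
σ = (4, 1, 3, 2): 11 + 11 + (-9) + 3 = 16
σ = (4, 2, 1, 3): 11 + 23 + 25 + 21 = 80
σ = (4, 2, 3, 1): 11 + 23 + (-9) + (-6) = 19
σ = (4, 3, 1, 2): 11 + 16 + 25 + 3 = 55
σ = (4, 3, 2, 1): 11 + 16 + 8 + (-6) = 29
Optimal value attained by: σ = (2, 4, 3, 1).
Answer: det⊕(T) = -18; verdict: NONSINGULAR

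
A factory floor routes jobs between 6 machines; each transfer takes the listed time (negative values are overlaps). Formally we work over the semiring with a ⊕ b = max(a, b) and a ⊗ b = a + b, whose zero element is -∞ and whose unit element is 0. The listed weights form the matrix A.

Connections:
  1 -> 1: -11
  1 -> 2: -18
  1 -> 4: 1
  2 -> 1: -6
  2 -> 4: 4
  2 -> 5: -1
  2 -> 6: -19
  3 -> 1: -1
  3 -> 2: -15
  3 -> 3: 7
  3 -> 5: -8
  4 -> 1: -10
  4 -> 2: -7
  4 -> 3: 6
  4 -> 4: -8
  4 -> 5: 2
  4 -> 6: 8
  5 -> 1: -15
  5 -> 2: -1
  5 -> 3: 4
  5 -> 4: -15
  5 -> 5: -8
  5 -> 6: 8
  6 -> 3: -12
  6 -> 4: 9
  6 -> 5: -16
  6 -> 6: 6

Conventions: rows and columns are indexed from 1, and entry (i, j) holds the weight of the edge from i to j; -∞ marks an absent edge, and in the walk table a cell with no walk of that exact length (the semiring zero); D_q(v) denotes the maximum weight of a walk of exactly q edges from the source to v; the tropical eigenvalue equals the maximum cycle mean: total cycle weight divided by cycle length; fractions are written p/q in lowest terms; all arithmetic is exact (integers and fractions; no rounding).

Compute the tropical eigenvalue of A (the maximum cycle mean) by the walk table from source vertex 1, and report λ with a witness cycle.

q=0: [0, -∞, -∞, -∞, -∞, -∞]
q=1: [-11, -18, -∞, 1, -∞, -∞]
q=2: [-9, -6, 7, -7, 3, 9]
q=3: [6, 2, 14, 18, -1, 15]
q=4: [13, 11, 24, 24, 20, 26]
q=5: [23, 19, 31, 35, 26, 32]
q=6: [30, 28, 41, 41, 37, 43]
Optimal cycle mean attained by: cycle 4->6->4, total 8 + 9, length 2.
Answer: λ = 17/2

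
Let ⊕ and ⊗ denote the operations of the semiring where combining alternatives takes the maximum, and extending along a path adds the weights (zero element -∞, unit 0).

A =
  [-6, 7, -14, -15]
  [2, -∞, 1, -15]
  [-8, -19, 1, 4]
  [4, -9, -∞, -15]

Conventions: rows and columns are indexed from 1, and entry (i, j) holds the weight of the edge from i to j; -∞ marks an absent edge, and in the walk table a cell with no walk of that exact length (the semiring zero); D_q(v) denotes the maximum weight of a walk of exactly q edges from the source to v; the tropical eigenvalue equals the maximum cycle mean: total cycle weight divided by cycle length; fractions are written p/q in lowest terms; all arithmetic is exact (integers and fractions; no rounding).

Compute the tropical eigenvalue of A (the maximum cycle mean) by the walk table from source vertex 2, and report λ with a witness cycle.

q=0: [-∞, 0, -∞, -∞]
q=1: [2, -∞, 1, -15]
q=2: [-4, 9, 2, 5]
q=3: [11, 3, 10, 6]
q=4: [10, 18, 11, 14]
Optimal cycle mean attained by: cycle 1->2->1, total 7 + 2, length 2.
Answer: λ = 9/2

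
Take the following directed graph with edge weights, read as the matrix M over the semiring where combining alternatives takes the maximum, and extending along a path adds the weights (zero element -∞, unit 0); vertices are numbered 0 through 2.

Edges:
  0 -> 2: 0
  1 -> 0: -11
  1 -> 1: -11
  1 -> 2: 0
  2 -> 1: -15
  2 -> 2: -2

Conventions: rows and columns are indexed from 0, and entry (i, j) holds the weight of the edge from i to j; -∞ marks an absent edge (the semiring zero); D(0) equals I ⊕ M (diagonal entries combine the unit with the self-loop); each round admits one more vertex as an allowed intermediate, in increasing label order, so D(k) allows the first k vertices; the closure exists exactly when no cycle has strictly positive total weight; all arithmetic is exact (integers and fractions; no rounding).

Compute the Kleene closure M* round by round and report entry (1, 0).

D(0):
  [0, -∞, 0]
  [-11, 0, 0]
  [-∞, -15, 0]
D(1):
  [0, -∞, 0]
  [-11, 0, 0]
  [-∞, -15, 0]
D(2):
  [0, -∞, 0]
  [-11, 0, 0]
  [-26, -15, 0]
D(3):
  [0, -15, 0]
  [-11, 0, 0]
  [-26, -15, 0]
Answer: M*[1][0] = -11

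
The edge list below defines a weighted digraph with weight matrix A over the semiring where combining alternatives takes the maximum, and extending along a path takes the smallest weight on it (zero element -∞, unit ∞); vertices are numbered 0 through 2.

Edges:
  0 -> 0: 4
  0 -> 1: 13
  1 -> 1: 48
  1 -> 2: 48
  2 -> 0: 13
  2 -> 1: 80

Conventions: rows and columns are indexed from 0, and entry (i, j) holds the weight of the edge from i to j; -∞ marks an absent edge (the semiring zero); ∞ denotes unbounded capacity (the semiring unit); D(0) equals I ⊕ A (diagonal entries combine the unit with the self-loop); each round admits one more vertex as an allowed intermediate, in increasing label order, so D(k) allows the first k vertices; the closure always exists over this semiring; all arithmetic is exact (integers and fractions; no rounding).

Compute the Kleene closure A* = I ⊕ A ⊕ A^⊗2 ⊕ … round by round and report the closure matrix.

D(0):
  [∞, 13, -∞]
  [-∞, ∞, 48]
  [13, 80, ∞]
D(1):
  [∞, 13, -∞]
  [-∞, ∞, 48]
  [13, 80, ∞]
D(2):
  [∞, 13, 13]
  [-∞, ∞, 48]
  [13, 80, ∞]
D(3):
  [∞, 13, 13]
  [13, ∞, 48]
  [13, 80, ∞]
Answer: A* = [[∞, 13, 13], [13, ∞, 48], [13, 80, ∞]]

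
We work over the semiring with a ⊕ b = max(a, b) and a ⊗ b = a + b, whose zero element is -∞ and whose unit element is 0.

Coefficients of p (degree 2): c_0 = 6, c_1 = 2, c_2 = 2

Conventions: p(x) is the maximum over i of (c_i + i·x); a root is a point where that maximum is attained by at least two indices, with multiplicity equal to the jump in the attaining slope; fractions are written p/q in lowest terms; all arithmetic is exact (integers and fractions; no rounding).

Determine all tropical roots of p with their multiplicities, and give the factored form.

hull edge (i=0, c=6) to (i=2, c=2): slope -2, span 2
Factored form: p(x) = 2 ⊗ (x ⊕ 2) ⊗ (x ⊕ 2)
Answer: roots = 2 (mult 2)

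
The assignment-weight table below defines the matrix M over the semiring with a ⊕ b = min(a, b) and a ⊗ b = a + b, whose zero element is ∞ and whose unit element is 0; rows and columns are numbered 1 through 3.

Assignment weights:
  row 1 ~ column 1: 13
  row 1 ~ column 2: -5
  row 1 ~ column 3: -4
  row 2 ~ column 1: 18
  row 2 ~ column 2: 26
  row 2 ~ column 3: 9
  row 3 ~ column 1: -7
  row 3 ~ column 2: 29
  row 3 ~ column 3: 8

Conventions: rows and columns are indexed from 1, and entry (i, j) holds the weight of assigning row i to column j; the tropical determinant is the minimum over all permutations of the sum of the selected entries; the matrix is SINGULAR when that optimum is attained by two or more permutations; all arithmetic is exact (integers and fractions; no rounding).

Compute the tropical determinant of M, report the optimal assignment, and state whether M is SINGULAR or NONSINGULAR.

σ = (1, 2, 3): 13 + 26 + 8 = 47
σ = (1, 3, 2): 13 + 9 + 29 = 51
σ = (2, 1, 3): (-5) + 18 + 8 = 21
σ = (2, 3, 1): (-5) + 9 + (-7) = -3
σ = (3, 1, 2): (-4) + 18 + 29 = 43
σ = (3, 2, 1): (-4) + 26 + (-7) = 15
Optimal value attained by: σ = (2, 3, 1).
Answer: det⊕(M) = -3; verdict: NONSINGULAR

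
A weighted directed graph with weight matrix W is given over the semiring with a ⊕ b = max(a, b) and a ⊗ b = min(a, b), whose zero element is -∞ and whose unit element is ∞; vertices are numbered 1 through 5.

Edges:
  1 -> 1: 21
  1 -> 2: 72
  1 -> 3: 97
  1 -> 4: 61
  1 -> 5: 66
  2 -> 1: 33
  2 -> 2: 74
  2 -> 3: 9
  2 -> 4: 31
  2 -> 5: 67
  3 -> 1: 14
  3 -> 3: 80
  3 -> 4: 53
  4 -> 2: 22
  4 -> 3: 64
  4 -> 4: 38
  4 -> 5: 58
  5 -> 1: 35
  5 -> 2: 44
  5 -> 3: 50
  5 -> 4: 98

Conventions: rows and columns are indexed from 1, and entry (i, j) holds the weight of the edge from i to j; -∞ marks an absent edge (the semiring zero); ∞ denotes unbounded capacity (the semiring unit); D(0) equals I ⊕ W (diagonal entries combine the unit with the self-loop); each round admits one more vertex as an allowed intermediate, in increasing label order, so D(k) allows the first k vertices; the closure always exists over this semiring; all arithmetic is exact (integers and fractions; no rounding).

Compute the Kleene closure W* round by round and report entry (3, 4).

D(0):
  [∞, 72, 97, 61, 66]
  [33, ∞, 9, 31, 67]
  [14, -∞, ∞, 53, -∞]
  [-∞, 22, 64, ∞, 58]
  [35, 44, 50, 98, ∞]
D(1):
  [∞, 72, 97, 61, 66]
  [33, ∞, 33, 33, 67]
  [14, 14, ∞, 53, 14]
  [-∞, 22, 64, ∞, 58]
  [35, 44, 50, 98, ∞]
D(2):
  [∞, 72, 97, 61, 67]
  [33, ∞, 33, 33, 67]
  [14, 14, ∞, 53, 14]
  [22, 22, 64, ∞, 58]
  [35, 44, 50, 98, ∞]
D(3):
  [∞, 72, 97, 61, 67]
  [33, ∞, 33, 33, 67]
  [14, 14, ∞, 53, 14]
  [22, 22, 64, ∞, 58]
  [35, 44, 50, 98, ∞]
D(4):
  [∞, 72, 97, 61, 67]
  [33, ∞, 33, 33, 67]
  [22, 22, ∞, 53, 53]
  [22, 22, 64, ∞, 58]
  [35, 44, 64, 98, ∞]
D(5):
  [∞, 72, 97, 67, 67]
  [35, ∞, 64, 67, 67]
  [35, 44, ∞, 53, 53]
  [35, 44, 64, ∞, 58]
  [35, 44, 64, 98, ∞]
Answer: W*[3][4] = 53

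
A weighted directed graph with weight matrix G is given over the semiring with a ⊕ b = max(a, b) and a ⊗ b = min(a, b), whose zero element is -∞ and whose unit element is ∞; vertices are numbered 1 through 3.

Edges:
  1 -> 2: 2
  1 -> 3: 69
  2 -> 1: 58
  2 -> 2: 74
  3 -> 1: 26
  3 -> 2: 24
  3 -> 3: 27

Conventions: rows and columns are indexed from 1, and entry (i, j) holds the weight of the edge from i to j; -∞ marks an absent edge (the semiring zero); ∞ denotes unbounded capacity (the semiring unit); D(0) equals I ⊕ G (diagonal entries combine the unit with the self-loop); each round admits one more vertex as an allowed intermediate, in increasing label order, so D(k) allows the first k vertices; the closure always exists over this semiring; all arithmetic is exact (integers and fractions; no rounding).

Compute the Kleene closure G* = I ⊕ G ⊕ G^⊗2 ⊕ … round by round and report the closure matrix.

D(0):
  [∞, 2, 69]
  [58, ∞, -∞]
  [26, 24, ∞]
D(1):
  [∞, 2, 69]
  [58, ∞, 58]
  [26, 24, ∞]
D(2):
  [∞, 2, 69]
  [58, ∞, 58]
  [26, 24, ∞]
D(3):
  [∞, 24, 69]
  [58, ∞, 58]
  [26, 24, ∞]
Answer: G* = [[∞, 24, 69], [58, ∞, 58], [26, 24, ∞]]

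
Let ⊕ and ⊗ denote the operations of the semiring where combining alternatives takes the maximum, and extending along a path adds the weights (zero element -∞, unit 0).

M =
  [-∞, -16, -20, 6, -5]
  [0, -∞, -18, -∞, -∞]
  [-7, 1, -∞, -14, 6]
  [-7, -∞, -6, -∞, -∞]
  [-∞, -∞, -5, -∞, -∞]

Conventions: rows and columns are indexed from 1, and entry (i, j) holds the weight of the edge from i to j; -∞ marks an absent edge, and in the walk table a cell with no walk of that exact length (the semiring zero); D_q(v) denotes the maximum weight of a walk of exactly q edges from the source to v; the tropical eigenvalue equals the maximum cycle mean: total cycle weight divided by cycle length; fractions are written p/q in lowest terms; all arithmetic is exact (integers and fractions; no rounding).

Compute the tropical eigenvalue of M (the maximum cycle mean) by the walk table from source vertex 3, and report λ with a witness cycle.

q=0: [-∞, -∞, 0, -∞, -∞]
q=1: [-7, 1, -∞, -14, 6]
q=2: [1, -23, 1, -1, -12]
q=3: [-6, 2, -7, 7, 7]
q=4: [2, -6, 2, 0, -1]
q=5: [-5, 3, -6, 8, 8]
Optimal cycle mean attained by: cycle 3->5->3, total 6 + (-5), length 2.
Answer: λ = 1/2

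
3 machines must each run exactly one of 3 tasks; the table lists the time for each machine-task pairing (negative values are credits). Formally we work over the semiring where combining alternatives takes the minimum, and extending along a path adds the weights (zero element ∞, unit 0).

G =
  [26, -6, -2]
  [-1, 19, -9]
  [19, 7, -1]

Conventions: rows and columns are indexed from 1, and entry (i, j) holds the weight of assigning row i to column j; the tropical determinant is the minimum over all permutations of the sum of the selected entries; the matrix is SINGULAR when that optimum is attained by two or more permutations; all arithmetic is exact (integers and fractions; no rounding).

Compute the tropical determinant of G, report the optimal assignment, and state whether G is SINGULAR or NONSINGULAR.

σ = (1, 2, 3): 26 + 19 + (-1) = 44
σ = (1, 3, 2): 26 + (-9) + 7 = 24
σ = (2, 1, 3): (-6) + (-1) + (-1) = -8
σ = (2, 3, 1): (-6) + (-9) + 19 = 4
σ = (3, 1, 2): (-2) + (-1) + 7 = 4
σ = (3, 2, 1): (-2) + 19 + 19 = 36
Optimal value attained by: σ = (2, 1, 3).
Answer: det⊕(G) = -8; verdict: NONSINGULAR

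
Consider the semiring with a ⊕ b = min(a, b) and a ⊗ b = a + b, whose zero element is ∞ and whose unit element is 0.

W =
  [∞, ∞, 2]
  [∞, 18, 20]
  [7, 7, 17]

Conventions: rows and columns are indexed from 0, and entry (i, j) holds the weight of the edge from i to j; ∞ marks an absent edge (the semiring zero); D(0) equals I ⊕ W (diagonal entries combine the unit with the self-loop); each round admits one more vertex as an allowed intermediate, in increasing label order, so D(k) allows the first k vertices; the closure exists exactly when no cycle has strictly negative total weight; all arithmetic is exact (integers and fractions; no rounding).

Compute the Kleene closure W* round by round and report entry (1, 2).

D(0):
  [0, ∞, 2]
  [∞, 0, 20]
  [7, 7, 0]
D(1):
  [0, ∞, 2]
  [∞, 0, 20]
  [7, 7, 0]
D(2):
  [0, ∞, 2]
  [∞, 0, 20]
  [7, 7, 0]
D(3):
  [0, 9, 2]
  [27, 0, 20]
  [7, 7, 0]
Answer: W*[1][2] = 20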